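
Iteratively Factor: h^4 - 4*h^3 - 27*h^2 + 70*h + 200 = (h + 2)*(h^3 - 6*h^2 - 15*h + 100) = (h - 5)*(h + 2)*(h^2 - h - 20) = (h - 5)^2*(h + 2)*(h + 4)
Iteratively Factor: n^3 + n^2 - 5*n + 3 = (n + 3)*(n^2 - 2*n + 1) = (n - 1)*(n + 3)*(n - 1)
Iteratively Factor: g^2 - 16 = (g + 4)*(g - 4)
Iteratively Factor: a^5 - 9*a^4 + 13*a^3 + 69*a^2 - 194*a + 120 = (a - 4)*(a^4 - 5*a^3 - 7*a^2 + 41*a - 30) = (a - 4)*(a - 2)*(a^3 - 3*a^2 - 13*a + 15) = (a - 4)*(a - 2)*(a + 3)*(a^2 - 6*a + 5) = (a - 5)*(a - 4)*(a - 2)*(a + 3)*(a - 1)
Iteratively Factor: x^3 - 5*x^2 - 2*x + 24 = (x - 4)*(x^2 - x - 6) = (x - 4)*(x - 3)*(x + 2)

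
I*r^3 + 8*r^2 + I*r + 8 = (r - 8*I)*(r + I)*(I*r + 1)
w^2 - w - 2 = (w - 2)*(w + 1)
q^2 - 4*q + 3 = (q - 3)*(q - 1)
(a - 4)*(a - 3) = a^2 - 7*a + 12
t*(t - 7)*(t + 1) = t^3 - 6*t^2 - 7*t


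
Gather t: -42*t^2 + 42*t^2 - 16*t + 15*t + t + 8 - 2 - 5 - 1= 0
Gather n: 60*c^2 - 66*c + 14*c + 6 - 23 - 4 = 60*c^2 - 52*c - 21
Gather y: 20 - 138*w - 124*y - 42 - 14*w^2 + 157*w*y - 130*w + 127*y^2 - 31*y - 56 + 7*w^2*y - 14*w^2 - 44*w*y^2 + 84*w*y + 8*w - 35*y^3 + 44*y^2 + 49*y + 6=-28*w^2 - 260*w - 35*y^3 + y^2*(171 - 44*w) + y*(7*w^2 + 241*w - 106) - 72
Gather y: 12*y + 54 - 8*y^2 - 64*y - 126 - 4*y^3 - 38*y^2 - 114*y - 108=-4*y^3 - 46*y^2 - 166*y - 180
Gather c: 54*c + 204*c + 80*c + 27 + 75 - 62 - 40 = 338*c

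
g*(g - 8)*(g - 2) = g^3 - 10*g^2 + 16*g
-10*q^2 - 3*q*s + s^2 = (-5*q + s)*(2*q + s)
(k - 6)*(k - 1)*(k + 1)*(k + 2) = k^4 - 4*k^3 - 13*k^2 + 4*k + 12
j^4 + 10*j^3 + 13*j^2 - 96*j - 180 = (j - 3)*(j + 2)*(j + 5)*(j + 6)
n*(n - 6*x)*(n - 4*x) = n^3 - 10*n^2*x + 24*n*x^2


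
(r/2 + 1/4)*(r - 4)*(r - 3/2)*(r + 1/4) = r^4/2 - 19*r^3/8 + r^2 + 61*r/32 + 3/8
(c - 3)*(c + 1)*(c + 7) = c^3 + 5*c^2 - 17*c - 21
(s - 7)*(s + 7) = s^2 - 49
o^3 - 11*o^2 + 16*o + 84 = (o - 7)*(o - 6)*(o + 2)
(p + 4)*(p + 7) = p^2 + 11*p + 28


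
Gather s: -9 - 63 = -72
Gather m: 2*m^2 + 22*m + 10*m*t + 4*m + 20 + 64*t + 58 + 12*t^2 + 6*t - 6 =2*m^2 + m*(10*t + 26) + 12*t^2 + 70*t + 72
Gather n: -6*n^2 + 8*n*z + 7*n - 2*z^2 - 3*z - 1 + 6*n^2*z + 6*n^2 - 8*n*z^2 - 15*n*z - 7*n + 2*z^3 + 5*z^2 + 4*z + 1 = 6*n^2*z + n*(-8*z^2 - 7*z) + 2*z^3 + 3*z^2 + z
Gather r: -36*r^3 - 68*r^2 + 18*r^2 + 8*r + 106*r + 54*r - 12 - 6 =-36*r^3 - 50*r^2 + 168*r - 18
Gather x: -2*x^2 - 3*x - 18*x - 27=-2*x^2 - 21*x - 27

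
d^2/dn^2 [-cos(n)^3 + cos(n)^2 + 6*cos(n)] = -21*cos(n)/4 - 2*cos(2*n) + 9*cos(3*n)/4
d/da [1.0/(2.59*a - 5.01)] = -2.59/(2.59*a - 5.01)^2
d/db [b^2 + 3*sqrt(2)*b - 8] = 2*b + 3*sqrt(2)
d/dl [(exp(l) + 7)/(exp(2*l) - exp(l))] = (-exp(2*l) - 14*exp(l) + 7)*exp(-l)/(exp(2*l) - 2*exp(l) + 1)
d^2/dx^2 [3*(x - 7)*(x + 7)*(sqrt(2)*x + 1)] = 18*sqrt(2)*x + 6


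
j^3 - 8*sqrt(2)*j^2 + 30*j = j*(j - 5*sqrt(2))*(j - 3*sqrt(2))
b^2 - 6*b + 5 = (b - 5)*(b - 1)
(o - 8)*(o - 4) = o^2 - 12*o + 32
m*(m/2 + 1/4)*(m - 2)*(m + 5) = m^4/2 + 7*m^3/4 - 17*m^2/4 - 5*m/2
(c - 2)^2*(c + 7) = c^3 + 3*c^2 - 24*c + 28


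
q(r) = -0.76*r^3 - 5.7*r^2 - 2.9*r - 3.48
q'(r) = -2.28*r^2 - 11.4*r - 2.9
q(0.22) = -4.40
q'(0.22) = -5.52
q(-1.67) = -10.99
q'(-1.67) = 9.78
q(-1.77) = -11.99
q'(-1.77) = 10.13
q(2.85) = -75.64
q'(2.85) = -53.91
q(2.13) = -42.86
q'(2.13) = -37.53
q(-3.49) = -30.48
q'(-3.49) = 9.12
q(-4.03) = -34.62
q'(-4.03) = 6.01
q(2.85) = -75.64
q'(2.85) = -53.91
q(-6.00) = -27.12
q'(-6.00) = -16.58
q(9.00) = -1045.32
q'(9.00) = -290.18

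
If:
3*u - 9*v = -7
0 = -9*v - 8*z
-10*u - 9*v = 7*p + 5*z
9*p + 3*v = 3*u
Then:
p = -749/2739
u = -175/2739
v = 2072/2739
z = -777/913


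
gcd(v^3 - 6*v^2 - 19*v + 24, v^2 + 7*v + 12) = v + 3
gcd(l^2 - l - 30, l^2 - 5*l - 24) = 1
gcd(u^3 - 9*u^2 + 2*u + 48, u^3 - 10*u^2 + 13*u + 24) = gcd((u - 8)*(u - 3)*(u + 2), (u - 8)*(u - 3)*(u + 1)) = u^2 - 11*u + 24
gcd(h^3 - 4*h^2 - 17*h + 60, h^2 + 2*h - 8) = h + 4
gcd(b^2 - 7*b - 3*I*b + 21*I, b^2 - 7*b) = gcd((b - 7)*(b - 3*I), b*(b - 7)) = b - 7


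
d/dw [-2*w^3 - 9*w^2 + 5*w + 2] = -6*w^2 - 18*w + 5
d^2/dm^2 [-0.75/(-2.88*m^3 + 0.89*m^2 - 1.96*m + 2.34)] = ((1.335 - 12.96*m)*(2.88*m^3 - 0.89*m^2 + 1.96*m - 2.34) + 0.75*(8.64*m^2 - 1.78*m + 1.96)*(17.28*m^2 - 3.56*m + 3.92))/(2.88*m^3 - 0.89*m^2 + 1.96*m - 2.34)^3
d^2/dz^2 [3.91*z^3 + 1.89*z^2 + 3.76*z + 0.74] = 23.46*z + 3.78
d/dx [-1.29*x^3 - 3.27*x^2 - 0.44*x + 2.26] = -3.87*x^2 - 6.54*x - 0.44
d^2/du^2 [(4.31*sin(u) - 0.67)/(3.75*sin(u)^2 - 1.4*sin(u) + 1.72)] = (-60.609375*sin(u)^5 + 15.06*sin(u)^4 + 277.46325*sin(u)^3 - 82.88253*sin(u)^2 - 156.829344*sin(u) + 26.77356)/(52.734375*sin(u)^6 - 59.0625*sin(u)^5 + 94.6125*sin(u)^4 - 56.924*sin(u)^3 + 43.3956*sin(u)^2 - 12.42528*sin(u) + 5.088448)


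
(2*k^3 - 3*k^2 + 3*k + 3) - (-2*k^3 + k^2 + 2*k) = 4*k^3 - 4*k^2 + k + 3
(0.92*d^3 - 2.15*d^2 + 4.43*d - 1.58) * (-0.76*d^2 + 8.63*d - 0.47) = -0.6992*d^5 + 9.5736*d^4 - 22.3537*d^3 + 40.4422*d^2 - 15.7175*d + 0.7426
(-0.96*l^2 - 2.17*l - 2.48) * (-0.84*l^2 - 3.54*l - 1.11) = 0.8064*l^4 + 5.2212*l^3 + 10.8306*l^2 + 11.1879*l + 2.7528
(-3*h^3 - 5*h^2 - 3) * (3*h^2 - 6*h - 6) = -9*h^5 + 3*h^4 + 48*h^3 + 21*h^2 + 18*h + 18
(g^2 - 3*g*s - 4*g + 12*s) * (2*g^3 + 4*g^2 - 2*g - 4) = 2*g^5 - 6*g^4*s - 4*g^4 + 12*g^3*s - 18*g^3 + 54*g^2*s + 4*g^2 - 12*g*s + 16*g - 48*s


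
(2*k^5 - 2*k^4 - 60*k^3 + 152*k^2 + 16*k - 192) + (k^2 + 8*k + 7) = 2*k^5 - 2*k^4 - 60*k^3 + 153*k^2 + 24*k - 185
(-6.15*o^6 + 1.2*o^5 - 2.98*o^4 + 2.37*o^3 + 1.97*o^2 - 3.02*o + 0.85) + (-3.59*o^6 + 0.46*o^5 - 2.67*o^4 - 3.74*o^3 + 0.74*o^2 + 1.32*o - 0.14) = -9.74*o^6 + 1.66*o^5 - 5.65*o^4 - 1.37*o^3 + 2.71*o^2 - 1.7*o + 0.71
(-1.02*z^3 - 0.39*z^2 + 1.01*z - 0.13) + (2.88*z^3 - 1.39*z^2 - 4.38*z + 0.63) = 1.86*z^3 - 1.78*z^2 - 3.37*z + 0.5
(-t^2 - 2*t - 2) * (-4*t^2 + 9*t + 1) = 4*t^4 - t^3 - 11*t^2 - 20*t - 2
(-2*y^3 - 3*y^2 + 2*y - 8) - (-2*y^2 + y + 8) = -2*y^3 - y^2 + y - 16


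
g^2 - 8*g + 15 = (g - 5)*(g - 3)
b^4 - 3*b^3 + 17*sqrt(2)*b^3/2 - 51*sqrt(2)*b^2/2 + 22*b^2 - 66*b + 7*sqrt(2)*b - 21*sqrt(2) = (b - 3)*(b + sqrt(2)/2)*(b + sqrt(2))*(b + 7*sqrt(2))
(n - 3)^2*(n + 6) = n^3 - 27*n + 54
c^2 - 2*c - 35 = (c - 7)*(c + 5)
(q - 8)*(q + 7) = q^2 - q - 56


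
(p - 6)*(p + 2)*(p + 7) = p^3 + 3*p^2 - 40*p - 84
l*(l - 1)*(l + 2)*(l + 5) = l^4 + 6*l^3 + 3*l^2 - 10*l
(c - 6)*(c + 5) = c^2 - c - 30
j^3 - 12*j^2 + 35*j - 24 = (j - 8)*(j - 3)*(j - 1)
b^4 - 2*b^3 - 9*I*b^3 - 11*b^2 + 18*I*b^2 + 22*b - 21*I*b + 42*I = (b - 2)*(b - 7*I)*(b - 3*I)*(b + I)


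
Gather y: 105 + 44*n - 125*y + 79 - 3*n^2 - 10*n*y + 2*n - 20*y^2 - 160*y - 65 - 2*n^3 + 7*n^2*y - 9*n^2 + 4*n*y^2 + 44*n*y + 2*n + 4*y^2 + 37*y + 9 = -2*n^3 - 12*n^2 + 48*n + y^2*(4*n - 16) + y*(7*n^2 + 34*n - 248) + 128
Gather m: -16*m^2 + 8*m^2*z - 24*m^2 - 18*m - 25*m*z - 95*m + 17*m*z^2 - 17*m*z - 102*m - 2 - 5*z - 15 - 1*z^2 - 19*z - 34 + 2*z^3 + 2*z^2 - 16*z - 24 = m^2*(8*z - 40) + m*(17*z^2 - 42*z - 215) + 2*z^3 + z^2 - 40*z - 75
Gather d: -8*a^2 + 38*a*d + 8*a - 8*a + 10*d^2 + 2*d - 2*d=-8*a^2 + 38*a*d + 10*d^2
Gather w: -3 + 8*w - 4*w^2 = -4*w^2 + 8*w - 3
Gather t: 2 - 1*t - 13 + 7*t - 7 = 6*t - 18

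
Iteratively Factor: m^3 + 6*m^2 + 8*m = (m + 2)*(m^2 + 4*m) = m*(m + 2)*(m + 4)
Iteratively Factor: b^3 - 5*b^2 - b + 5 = (b - 1)*(b^2 - 4*b - 5) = (b - 1)*(b + 1)*(b - 5)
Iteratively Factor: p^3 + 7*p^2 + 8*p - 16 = (p - 1)*(p^2 + 8*p + 16) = (p - 1)*(p + 4)*(p + 4)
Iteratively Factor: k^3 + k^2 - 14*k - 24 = (k + 2)*(k^2 - k - 12) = (k + 2)*(k + 3)*(k - 4)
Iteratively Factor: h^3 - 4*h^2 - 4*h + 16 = (h + 2)*(h^2 - 6*h + 8) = (h - 2)*(h + 2)*(h - 4)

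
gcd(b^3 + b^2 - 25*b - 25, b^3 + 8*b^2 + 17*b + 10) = b^2 + 6*b + 5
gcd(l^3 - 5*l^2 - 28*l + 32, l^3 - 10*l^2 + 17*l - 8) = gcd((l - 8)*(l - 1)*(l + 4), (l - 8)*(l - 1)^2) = l^2 - 9*l + 8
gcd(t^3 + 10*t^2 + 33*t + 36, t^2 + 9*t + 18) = t + 3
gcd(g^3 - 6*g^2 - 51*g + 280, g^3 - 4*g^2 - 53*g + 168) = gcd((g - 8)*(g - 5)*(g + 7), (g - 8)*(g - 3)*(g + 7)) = g^2 - g - 56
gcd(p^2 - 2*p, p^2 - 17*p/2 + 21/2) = 1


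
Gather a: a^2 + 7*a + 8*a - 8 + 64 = a^2 + 15*a + 56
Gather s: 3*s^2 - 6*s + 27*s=3*s^2 + 21*s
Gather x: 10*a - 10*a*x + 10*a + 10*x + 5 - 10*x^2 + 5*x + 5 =20*a - 10*x^2 + x*(15 - 10*a) + 10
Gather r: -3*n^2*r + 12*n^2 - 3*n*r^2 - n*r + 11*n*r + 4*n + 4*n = 12*n^2 - 3*n*r^2 + 8*n + r*(-3*n^2 + 10*n)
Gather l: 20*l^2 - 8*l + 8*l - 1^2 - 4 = 20*l^2 - 5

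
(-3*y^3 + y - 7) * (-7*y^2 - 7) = 21*y^5 + 14*y^3 + 49*y^2 - 7*y + 49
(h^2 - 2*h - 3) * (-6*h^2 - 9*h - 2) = -6*h^4 + 3*h^3 + 34*h^2 + 31*h + 6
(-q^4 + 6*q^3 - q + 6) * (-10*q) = 10*q^5 - 60*q^4 + 10*q^2 - 60*q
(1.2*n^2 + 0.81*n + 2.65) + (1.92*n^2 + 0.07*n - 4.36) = 3.12*n^2 + 0.88*n - 1.71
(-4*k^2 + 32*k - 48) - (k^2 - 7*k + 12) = -5*k^2 + 39*k - 60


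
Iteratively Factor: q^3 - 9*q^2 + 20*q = (q)*(q^2 - 9*q + 20) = q*(q - 5)*(q - 4)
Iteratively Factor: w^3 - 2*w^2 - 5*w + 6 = (w + 2)*(w^2 - 4*w + 3) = (w - 1)*(w + 2)*(w - 3)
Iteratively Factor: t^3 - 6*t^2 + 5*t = (t - 1)*(t^2 - 5*t) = (t - 5)*(t - 1)*(t)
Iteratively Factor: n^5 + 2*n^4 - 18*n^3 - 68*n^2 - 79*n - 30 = (n + 3)*(n^4 - n^3 - 15*n^2 - 23*n - 10) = (n + 2)*(n + 3)*(n^3 - 3*n^2 - 9*n - 5) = (n + 1)*(n + 2)*(n + 3)*(n^2 - 4*n - 5) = (n + 1)^2*(n + 2)*(n + 3)*(n - 5)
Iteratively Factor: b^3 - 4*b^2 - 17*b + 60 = (b - 3)*(b^2 - b - 20) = (b - 5)*(b - 3)*(b + 4)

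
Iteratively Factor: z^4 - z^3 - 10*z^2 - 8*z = (z - 4)*(z^3 + 3*z^2 + 2*z) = (z - 4)*(z + 1)*(z^2 + 2*z) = z*(z - 4)*(z + 1)*(z + 2)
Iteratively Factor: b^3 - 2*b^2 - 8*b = (b + 2)*(b^2 - 4*b) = b*(b + 2)*(b - 4)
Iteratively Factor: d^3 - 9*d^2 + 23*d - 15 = (d - 1)*(d^2 - 8*d + 15) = (d - 5)*(d - 1)*(d - 3)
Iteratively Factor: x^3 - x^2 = (x)*(x^2 - x) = x^2*(x - 1)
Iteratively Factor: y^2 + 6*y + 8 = (y + 2)*(y + 4)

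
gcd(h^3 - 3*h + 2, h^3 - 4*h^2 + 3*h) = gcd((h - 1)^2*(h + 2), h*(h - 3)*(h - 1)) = h - 1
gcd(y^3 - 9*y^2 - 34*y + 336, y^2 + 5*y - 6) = y + 6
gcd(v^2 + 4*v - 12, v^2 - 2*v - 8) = 1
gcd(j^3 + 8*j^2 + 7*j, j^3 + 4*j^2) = j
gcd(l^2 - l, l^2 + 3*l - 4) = l - 1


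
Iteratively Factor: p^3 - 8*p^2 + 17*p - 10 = (p - 2)*(p^2 - 6*p + 5) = (p - 5)*(p - 2)*(p - 1)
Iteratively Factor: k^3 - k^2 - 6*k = (k)*(k^2 - k - 6) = k*(k - 3)*(k + 2)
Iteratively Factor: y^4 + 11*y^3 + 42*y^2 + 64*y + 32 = (y + 1)*(y^3 + 10*y^2 + 32*y + 32) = (y + 1)*(y + 4)*(y^2 + 6*y + 8) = (y + 1)*(y + 2)*(y + 4)*(y + 4)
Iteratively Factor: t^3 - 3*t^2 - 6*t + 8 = (t + 2)*(t^2 - 5*t + 4) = (t - 4)*(t + 2)*(t - 1)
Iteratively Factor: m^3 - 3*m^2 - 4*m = (m - 4)*(m^2 + m) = (m - 4)*(m + 1)*(m)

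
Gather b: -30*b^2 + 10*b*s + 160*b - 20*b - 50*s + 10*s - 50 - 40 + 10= -30*b^2 + b*(10*s + 140) - 40*s - 80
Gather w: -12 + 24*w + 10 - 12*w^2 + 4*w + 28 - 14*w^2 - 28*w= 26 - 26*w^2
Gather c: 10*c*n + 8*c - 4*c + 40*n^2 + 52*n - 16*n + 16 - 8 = c*(10*n + 4) + 40*n^2 + 36*n + 8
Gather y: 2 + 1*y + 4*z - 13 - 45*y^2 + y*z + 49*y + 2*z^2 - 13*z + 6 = -45*y^2 + y*(z + 50) + 2*z^2 - 9*z - 5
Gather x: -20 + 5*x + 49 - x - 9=4*x + 20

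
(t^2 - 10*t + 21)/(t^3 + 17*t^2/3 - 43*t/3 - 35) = 3*(t - 7)/(3*t^2 + 26*t + 35)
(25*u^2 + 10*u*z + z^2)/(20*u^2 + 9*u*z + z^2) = (5*u + z)/(4*u + z)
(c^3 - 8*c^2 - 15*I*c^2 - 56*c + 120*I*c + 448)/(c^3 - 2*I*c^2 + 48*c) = (c^2 - c*(8 + 7*I) + 56*I)/(c*(c + 6*I))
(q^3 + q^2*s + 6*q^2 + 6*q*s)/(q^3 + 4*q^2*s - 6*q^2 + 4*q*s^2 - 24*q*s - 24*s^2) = q*(q^2 + q*s + 6*q + 6*s)/(q^3 + 4*q^2*s - 6*q^2 + 4*q*s^2 - 24*q*s - 24*s^2)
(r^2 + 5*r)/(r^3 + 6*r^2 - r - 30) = r/(r^2 + r - 6)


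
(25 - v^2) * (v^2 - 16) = -v^4 + 41*v^2 - 400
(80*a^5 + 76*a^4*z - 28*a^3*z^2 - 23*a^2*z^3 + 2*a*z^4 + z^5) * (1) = 80*a^5 + 76*a^4*z - 28*a^3*z^2 - 23*a^2*z^3 + 2*a*z^4 + z^5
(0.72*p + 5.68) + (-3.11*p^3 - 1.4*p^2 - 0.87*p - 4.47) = -3.11*p^3 - 1.4*p^2 - 0.15*p + 1.21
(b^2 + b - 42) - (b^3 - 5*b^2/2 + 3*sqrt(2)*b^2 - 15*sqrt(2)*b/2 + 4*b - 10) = -b^3 - 3*sqrt(2)*b^2 + 7*b^2/2 - 3*b + 15*sqrt(2)*b/2 - 32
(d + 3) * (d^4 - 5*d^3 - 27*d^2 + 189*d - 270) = d^5 - 2*d^4 - 42*d^3 + 108*d^2 + 297*d - 810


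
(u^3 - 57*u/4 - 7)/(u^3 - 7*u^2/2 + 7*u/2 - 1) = (4*u^3 - 57*u - 28)/(2*(2*u^3 - 7*u^2 + 7*u - 2))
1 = 1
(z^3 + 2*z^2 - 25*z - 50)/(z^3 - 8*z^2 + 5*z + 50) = (z + 5)/(z - 5)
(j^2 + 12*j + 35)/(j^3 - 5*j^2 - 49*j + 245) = (j + 5)/(j^2 - 12*j + 35)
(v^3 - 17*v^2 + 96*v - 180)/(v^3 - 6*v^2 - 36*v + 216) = (v - 5)/(v + 6)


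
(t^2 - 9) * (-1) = 9 - t^2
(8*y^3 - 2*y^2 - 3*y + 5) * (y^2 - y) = 8*y^5 - 10*y^4 - y^3 + 8*y^2 - 5*y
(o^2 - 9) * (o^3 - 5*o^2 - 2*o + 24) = o^5 - 5*o^4 - 11*o^3 + 69*o^2 + 18*o - 216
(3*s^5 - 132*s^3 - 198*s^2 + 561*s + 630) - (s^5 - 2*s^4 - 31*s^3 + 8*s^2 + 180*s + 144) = 2*s^5 + 2*s^4 - 101*s^3 - 206*s^2 + 381*s + 486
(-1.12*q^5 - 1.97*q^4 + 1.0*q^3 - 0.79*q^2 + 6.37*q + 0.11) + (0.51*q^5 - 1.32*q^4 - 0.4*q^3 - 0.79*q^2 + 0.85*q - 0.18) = -0.61*q^5 - 3.29*q^4 + 0.6*q^3 - 1.58*q^2 + 7.22*q - 0.07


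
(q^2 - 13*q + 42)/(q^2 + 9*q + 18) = (q^2 - 13*q + 42)/(q^2 + 9*q + 18)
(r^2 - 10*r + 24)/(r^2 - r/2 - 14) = 2*(r - 6)/(2*r + 7)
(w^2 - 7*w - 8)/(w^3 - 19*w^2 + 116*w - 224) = (w + 1)/(w^2 - 11*w + 28)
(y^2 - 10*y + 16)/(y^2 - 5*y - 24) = (y - 2)/(y + 3)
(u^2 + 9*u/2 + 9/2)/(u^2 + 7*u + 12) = (u + 3/2)/(u + 4)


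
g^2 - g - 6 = (g - 3)*(g + 2)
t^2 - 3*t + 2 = (t - 2)*(t - 1)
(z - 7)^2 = z^2 - 14*z + 49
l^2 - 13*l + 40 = (l - 8)*(l - 5)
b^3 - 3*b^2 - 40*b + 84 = (b - 7)*(b - 2)*(b + 6)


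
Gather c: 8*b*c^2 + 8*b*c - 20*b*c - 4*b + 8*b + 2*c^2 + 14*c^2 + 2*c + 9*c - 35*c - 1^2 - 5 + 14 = 4*b + c^2*(8*b + 16) + c*(-12*b - 24) + 8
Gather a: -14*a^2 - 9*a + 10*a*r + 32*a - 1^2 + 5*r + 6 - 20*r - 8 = -14*a^2 + a*(10*r + 23) - 15*r - 3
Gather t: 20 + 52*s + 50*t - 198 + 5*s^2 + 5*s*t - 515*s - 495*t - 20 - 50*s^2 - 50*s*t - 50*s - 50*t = -45*s^2 - 513*s + t*(-45*s - 495) - 198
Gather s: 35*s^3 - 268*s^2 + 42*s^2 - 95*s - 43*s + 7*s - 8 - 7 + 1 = 35*s^3 - 226*s^2 - 131*s - 14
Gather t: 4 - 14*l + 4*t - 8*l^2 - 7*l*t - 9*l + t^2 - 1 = -8*l^2 - 23*l + t^2 + t*(4 - 7*l) + 3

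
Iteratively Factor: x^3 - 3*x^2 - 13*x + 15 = (x - 5)*(x^2 + 2*x - 3) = (x - 5)*(x + 3)*(x - 1)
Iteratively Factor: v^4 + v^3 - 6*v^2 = (v)*(v^3 + v^2 - 6*v) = v*(v - 2)*(v^2 + 3*v) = v^2*(v - 2)*(v + 3)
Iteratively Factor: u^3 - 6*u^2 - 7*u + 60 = (u - 4)*(u^2 - 2*u - 15) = (u - 4)*(u + 3)*(u - 5)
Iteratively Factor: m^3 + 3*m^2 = (m)*(m^2 + 3*m) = m*(m + 3)*(m)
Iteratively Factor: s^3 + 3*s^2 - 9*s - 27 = (s - 3)*(s^2 + 6*s + 9) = (s - 3)*(s + 3)*(s + 3)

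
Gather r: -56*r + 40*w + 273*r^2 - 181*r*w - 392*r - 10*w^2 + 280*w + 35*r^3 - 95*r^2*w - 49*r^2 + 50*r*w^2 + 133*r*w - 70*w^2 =35*r^3 + r^2*(224 - 95*w) + r*(50*w^2 - 48*w - 448) - 80*w^2 + 320*w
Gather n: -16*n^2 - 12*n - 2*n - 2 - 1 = -16*n^2 - 14*n - 3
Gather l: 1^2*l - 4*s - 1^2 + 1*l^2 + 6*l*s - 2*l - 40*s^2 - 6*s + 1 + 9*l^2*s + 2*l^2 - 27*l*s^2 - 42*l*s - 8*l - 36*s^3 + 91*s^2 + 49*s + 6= l^2*(9*s + 3) + l*(-27*s^2 - 36*s - 9) - 36*s^3 + 51*s^2 + 39*s + 6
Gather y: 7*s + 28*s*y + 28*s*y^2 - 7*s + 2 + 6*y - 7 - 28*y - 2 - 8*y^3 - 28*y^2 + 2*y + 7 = -8*y^3 + y^2*(28*s - 28) + y*(28*s - 20)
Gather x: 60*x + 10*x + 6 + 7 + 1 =70*x + 14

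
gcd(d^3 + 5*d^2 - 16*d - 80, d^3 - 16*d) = d^2 - 16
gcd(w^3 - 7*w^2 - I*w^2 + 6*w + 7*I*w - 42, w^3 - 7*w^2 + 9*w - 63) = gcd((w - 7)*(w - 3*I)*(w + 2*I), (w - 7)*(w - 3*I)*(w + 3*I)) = w^2 + w*(-7 - 3*I) + 21*I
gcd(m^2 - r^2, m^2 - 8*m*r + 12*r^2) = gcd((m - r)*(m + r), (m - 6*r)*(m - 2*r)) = 1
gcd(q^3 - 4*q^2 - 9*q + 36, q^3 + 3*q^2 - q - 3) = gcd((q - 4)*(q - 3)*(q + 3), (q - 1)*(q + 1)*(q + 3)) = q + 3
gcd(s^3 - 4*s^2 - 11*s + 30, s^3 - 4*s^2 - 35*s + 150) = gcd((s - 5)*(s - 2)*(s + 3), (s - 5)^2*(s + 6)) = s - 5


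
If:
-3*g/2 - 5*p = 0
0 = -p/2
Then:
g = 0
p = 0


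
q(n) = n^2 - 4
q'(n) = 2*n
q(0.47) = -3.78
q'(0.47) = 0.94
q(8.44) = 67.23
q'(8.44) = 16.88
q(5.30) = 24.09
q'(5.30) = 10.60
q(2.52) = 2.35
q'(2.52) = 5.04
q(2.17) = 0.71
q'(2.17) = 4.34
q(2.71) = 3.34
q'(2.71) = 5.42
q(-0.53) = -3.72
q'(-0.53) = -1.06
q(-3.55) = 8.60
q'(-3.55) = -7.10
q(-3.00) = 5.00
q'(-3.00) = -6.00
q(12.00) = 140.00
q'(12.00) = 24.00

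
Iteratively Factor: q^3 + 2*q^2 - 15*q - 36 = (q + 3)*(q^2 - q - 12) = (q + 3)^2*(q - 4)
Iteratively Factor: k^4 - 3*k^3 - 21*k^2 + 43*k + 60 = (k - 5)*(k^3 + 2*k^2 - 11*k - 12) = (k - 5)*(k + 1)*(k^2 + k - 12) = (k - 5)*(k - 3)*(k + 1)*(k + 4)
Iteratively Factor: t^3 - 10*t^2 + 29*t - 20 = (t - 4)*(t^2 - 6*t + 5) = (t - 5)*(t - 4)*(t - 1)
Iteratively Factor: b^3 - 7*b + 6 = (b - 2)*(b^2 + 2*b - 3) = (b - 2)*(b + 3)*(b - 1)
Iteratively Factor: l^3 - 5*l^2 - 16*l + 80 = (l - 4)*(l^2 - l - 20) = (l - 5)*(l - 4)*(l + 4)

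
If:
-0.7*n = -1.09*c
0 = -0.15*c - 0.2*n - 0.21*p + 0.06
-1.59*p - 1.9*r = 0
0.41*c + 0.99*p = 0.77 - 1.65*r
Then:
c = 0.69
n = 1.08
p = -1.24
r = 1.04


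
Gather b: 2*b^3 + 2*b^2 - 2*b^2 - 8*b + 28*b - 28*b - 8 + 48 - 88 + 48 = 2*b^3 - 8*b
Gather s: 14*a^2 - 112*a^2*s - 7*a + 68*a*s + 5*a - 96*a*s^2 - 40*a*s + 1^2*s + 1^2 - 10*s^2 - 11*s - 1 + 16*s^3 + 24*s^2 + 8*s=14*a^2 - 2*a + 16*s^3 + s^2*(14 - 96*a) + s*(-112*a^2 + 28*a - 2)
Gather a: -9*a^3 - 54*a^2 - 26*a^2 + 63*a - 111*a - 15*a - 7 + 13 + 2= -9*a^3 - 80*a^2 - 63*a + 8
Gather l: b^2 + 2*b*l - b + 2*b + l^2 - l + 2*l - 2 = b^2 + b + l^2 + l*(2*b + 1) - 2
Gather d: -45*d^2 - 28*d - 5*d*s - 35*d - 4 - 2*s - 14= -45*d^2 + d*(-5*s - 63) - 2*s - 18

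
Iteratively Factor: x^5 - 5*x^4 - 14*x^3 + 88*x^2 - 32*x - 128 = (x + 4)*(x^4 - 9*x^3 + 22*x^2 - 32) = (x + 1)*(x + 4)*(x^3 - 10*x^2 + 32*x - 32) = (x - 2)*(x + 1)*(x + 4)*(x^2 - 8*x + 16) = (x - 4)*(x - 2)*(x + 1)*(x + 4)*(x - 4)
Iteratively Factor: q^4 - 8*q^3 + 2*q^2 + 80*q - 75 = (q - 1)*(q^3 - 7*q^2 - 5*q + 75) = (q - 1)*(q + 3)*(q^2 - 10*q + 25) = (q - 5)*(q - 1)*(q + 3)*(q - 5)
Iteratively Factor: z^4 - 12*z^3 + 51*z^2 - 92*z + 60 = (z - 2)*(z^3 - 10*z^2 + 31*z - 30) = (z - 2)^2*(z^2 - 8*z + 15) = (z - 3)*(z - 2)^2*(z - 5)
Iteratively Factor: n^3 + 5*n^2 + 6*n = (n + 3)*(n^2 + 2*n) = n*(n + 3)*(n + 2)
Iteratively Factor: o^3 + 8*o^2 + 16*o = (o + 4)*(o^2 + 4*o) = o*(o + 4)*(o + 4)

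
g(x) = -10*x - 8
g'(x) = -10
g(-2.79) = 19.90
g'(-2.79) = -10.00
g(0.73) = -15.30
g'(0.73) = -10.00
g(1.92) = -27.20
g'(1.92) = -10.00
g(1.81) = -26.10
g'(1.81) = -10.00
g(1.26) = -20.60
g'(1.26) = -10.00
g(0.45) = -12.50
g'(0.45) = -10.00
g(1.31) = -21.10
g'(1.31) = -10.00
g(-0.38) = -4.20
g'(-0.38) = -10.00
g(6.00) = -68.00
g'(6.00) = -10.00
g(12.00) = -128.00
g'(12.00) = -10.00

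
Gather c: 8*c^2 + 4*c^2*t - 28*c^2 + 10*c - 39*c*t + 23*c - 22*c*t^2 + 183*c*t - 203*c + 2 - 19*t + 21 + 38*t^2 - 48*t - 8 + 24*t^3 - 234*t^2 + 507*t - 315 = c^2*(4*t - 20) + c*(-22*t^2 + 144*t - 170) + 24*t^3 - 196*t^2 + 440*t - 300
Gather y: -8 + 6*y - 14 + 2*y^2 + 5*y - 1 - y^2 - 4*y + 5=y^2 + 7*y - 18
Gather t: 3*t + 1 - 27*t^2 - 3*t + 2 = 3 - 27*t^2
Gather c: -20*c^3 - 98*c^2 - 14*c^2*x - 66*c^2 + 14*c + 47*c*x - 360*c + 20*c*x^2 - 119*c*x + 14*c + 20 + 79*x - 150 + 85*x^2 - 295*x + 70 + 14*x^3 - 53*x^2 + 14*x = -20*c^3 + c^2*(-14*x - 164) + c*(20*x^2 - 72*x - 332) + 14*x^3 + 32*x^2 - 202*x - 60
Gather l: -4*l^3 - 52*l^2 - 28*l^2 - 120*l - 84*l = -4*l^3 - 80*l^2 - 204*l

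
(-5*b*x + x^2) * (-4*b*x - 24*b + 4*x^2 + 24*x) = 20*b^2*x^2 + 120*b^2*x - 24*b*x^3 - 144*b*x^2 + 4*x^4 + 24*x^3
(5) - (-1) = 6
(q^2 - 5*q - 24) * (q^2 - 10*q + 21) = q^4 - 15*q^3 + 47*q^2 + 135*q - 504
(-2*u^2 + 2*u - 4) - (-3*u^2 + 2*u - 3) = u^2 - 1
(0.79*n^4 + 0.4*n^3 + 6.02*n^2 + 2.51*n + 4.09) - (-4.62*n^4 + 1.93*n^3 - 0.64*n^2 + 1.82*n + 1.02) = 5.41*n^4 - 1.53*n^3 + 6.66*n^2 + 0.69*n + 3.07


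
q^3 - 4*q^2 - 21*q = q*(q - 7)*(q + 3)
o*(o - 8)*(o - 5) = o^3 - 13*o^2 + 40*o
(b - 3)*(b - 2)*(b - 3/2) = b^3 - 13*b^2/2 + 27*b/2 - 9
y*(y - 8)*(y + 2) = y^3 - 6*y^2 - 16*y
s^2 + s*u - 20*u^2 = (s - 4*u)*(s + 5*u)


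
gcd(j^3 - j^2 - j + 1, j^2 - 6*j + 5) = j - 1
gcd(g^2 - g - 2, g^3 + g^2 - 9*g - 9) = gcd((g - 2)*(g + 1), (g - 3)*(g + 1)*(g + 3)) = g + 1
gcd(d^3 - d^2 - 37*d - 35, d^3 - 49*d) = d - 7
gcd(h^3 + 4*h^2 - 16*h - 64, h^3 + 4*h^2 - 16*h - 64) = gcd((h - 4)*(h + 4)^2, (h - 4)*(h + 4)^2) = h^3 + 4*h^2 - 16*h - 64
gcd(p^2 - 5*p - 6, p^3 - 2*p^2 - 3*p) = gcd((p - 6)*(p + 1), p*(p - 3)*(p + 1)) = p + 1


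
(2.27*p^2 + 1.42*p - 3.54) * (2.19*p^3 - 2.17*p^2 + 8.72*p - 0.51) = 4.9713*p^5 - 1.8161*p^4 + 8.9604*p^3 + 18.9065*p^2 - 31.593*p + 1.8054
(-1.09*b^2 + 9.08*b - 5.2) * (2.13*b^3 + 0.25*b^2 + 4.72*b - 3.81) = -2.3217*b^5 + 19.0679*b^4 - 13.9508*b^3 + 45.7105*b^2 - 59.1388*b + 19.812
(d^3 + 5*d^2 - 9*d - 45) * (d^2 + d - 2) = d^5 + 6*d^4 - 6*d^3 - 64*d^2 - 27*d + 90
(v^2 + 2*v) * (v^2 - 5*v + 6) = v^4 - 3*v^3 - 4*v^2 + 12*v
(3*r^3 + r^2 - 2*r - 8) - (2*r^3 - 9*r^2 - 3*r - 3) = r^3 + 10*r^2 + r - 5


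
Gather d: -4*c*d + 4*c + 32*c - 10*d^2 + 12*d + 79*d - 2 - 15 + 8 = 36*c - 10*d^2 + d*(91 - 4*c) - 9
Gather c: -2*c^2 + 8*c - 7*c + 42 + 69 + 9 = -2*c^2 + c + 120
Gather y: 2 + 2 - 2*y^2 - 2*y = -2*y^2 - 2*y + 4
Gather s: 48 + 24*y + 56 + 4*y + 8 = 28*y + 112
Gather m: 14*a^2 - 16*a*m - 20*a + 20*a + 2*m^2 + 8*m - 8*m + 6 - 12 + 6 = 14*a^2 - 16*a*m + 2*m^2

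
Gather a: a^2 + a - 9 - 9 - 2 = a^2 + a - 20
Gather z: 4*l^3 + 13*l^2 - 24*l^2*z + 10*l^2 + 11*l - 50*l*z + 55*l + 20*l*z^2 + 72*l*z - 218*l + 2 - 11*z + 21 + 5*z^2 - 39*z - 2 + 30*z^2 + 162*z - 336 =4*l^3 + 23*l^2 - 152*l + z^2*(20*l + 35) + z*(-24*l^2 + 22*l + 112) - 315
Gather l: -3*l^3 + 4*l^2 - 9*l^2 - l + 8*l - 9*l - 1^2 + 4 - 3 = -3*l^3 - 5*l^2 - 2*l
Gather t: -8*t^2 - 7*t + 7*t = -8*t^2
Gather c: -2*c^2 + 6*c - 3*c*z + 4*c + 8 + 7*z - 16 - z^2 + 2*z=-2*c^2 + c*(10 - 3*z) - z^2 + 9*z - 8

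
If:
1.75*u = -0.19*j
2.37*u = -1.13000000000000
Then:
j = 4.39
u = -0.48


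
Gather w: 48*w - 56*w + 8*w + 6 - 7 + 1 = 0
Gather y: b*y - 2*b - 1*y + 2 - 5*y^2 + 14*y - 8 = -2*b - 5*y^2 + y*(b + 13) - 6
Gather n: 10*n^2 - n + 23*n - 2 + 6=10*n^2 + 22*n + 4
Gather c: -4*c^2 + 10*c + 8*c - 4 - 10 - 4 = -4*c^2 + 18*c - 18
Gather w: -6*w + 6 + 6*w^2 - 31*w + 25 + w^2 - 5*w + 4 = 7*w^2 - 42*w + 35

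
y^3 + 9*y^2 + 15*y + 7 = (y + 1)^2*(y + 7)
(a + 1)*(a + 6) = a^2 + 7*a + 6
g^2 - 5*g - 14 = (g - 7)*(g + 2)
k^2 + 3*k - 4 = (k - 1)*(k + 4)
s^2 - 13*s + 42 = (s - 7)*(s - 6)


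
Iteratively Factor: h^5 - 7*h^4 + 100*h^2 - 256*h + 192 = (h - 2)*(h^4 - 5*h^3 - 10*h^2 + 80*h - 96) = (h - 3)*(h - 2)*(h^3 - 2*h^2 - 16*h + 32) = (h - 3)*(h - 2)*(h + 4)*(h^2 - 6*h + 8) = (h - 4)*(h - 3)*(h - 2)*(h + 4)*(h - 2)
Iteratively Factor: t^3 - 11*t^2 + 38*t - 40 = (t - 5)*(t^2 - 6*t + 8) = (t - 5)*(t - 2)*(t - 4)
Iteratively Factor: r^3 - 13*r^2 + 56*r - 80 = (r - 5)*(r^2 - 8*r + 16) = (r - 5)*(r - 4)*(r - 4)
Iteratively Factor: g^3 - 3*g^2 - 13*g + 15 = (g + 3)*(g^2 - 6*g + 5) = (g - 5)*(g + 3)*(g - 1)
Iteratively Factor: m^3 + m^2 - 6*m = (m - 2)*(m^2 + 3*m) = (m - 2)*(m + 3)*(m)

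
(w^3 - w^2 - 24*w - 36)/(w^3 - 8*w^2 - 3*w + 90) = (w + 2)/(w - 5)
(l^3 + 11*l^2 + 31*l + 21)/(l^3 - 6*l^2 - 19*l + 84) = (l^3 + 11*l^2 + 31*l + 21)/(l^3 - 6*l^2 - 19*l + 84)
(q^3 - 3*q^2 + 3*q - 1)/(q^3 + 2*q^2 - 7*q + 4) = (q - 1)/(q + 4)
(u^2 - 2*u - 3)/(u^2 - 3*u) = (u + 1)/u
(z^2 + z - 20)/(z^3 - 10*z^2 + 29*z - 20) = (z + 5)/(z^2 - 6*z + 5)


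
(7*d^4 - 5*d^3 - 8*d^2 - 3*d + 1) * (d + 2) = 7*d^5 + 9*d^4 - 18*d^3 - 19*d^2 - 5*d + 2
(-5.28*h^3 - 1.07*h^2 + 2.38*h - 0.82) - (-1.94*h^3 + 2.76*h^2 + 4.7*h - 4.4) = -3.34*h^3 - 3.83*h^2 - 2.32*h + 3.58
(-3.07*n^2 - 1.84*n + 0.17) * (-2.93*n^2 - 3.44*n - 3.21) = 8.9951*n^4 + 15.952*n^3 + 15.6862*n^2 + 5.3216*n - 0.5457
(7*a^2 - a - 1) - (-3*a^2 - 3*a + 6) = 10*a^2 + 2*a - 7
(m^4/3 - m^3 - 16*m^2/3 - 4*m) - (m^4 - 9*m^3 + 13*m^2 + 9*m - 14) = -2*m^4/3 + 8*m^3 - 55*m^2/3 - 13*m + 14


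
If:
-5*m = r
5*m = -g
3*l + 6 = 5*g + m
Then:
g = r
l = 8*r/5 - 2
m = -r/5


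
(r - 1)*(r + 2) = r^2 + r - 2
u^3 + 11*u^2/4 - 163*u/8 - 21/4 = (u - 7/2)*(u + 1/4)*(u + 6)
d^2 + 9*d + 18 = (d + 3)*(d + 6)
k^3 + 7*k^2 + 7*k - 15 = (k - 1)*(k + 3)*(k + 5)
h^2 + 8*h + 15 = (h + 3)*(h + 5)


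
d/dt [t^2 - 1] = 2*t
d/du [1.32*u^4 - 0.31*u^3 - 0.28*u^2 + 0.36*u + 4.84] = 5.28*u^3 - 0.93*u^2 - 0.56*u + 0.36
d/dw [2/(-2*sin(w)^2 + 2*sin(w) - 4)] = (2*sin(w) - 1)*cos(w)/(sin(w)^2 - sin(w) + 2)^2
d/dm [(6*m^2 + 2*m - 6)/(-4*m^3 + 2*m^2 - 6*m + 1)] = 2*(12*m^4 + 8*m^3 - 56*m^2 + 18*m - 17)/(16*m^6 - 16*m^5 + 52*m^4 - 32*m^3 + 40*m^2 - 12*m + 1)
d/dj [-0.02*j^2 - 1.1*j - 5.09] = -0.04*j - 1.1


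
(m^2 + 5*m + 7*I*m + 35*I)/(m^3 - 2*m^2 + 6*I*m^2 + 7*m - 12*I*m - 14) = (m + 5)/(m^2 - m*(2 + I) + 2*I)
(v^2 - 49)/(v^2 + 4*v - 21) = (v - 7)/(v - 3)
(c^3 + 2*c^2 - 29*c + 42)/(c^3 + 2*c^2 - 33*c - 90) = (c^3 + 2*c^2 - 29*c + 42)/(c^3 + 2*c^2 - 33*c - 90)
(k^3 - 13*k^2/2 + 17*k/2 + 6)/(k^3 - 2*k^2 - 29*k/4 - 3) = 2*(k - 3)/(2*k + 3)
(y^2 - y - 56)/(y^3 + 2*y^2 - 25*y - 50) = (y^2 - y - 56)/(y^3 + 2*y^2 - 25*y - 50)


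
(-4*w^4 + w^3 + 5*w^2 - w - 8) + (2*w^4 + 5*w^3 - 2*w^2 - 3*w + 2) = -2*w^4 + 6*w^3 + 3*w^2 - 4*w - 6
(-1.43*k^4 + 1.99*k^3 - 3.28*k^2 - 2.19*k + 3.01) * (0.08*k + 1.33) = -0.1144*k^5 - 1.7427*k^4 + 2.3843*k^3 - 4.5376*k^2 - 2.6719*k + 4.0033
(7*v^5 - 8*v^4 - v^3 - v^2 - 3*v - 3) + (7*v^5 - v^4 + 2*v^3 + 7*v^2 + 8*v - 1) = 14*v^5 - 9*v^4 + v^3 + 6*v^2 + 5*v - 4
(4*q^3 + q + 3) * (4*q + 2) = 16*q^4 + 8*q^3 + 4*q^2 + 14*q + 6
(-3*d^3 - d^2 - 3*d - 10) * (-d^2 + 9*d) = 3*d^5 - 26*d^4 - 6*d^3 - 17*d^2 - 90*d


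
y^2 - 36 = (y - 6)*(y + 6)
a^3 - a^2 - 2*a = a*(a - 2)*(a + 1)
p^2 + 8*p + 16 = (p + 4)^2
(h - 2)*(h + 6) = h^2 + 4*h - 12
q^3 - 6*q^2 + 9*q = q*(q - 3)^2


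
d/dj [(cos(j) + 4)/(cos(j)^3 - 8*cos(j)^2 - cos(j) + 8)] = (-125*cos(j)/2 + 2*cos(2*j) + cos(3*j)/2 - 10)/((cos(j) - 8)^2*sin(j)^3)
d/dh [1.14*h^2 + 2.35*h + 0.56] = 2.28*h + 2.35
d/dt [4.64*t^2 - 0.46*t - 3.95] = 9.28*t - 0.46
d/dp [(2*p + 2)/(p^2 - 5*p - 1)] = 2*(-p^2 - 2*p + 4)/(p^4 - 10*p^3 + 23*p^2 + 10*p + 1)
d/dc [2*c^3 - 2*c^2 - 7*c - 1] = 6*c^2 - 4*c - 7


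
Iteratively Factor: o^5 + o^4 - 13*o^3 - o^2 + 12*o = (o + 4)*(o^4 - 3*o^3 - o^2 + 3*o) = (o - 1)*(o + 4)*(o^3 - 2*o^2 - 3*o) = (o - 3)*(o - 1)*(o + 4)*(o^2 + o) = (o - 3)*(o - 1)*(o + 1)*(o + 4)*(o)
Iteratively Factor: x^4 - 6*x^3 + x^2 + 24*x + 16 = (x + 1)*(x^3 - 7*x^2 + 8*x + 16) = (x - 4)*(x + 1)*(x^2 - 3*x - 4) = (x - 4)*(x + 1)^2*(x - 4)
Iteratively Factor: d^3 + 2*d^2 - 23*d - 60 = (d - 5)*(d^2 + 7*d + 12) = (d - 5)*(d + 3)*(d + 4)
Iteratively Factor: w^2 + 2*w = (w + 2)*(w)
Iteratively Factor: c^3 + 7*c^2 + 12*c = (c + 4)*(c^2 + 3*c) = (c + 3)*(c + 4)*(c)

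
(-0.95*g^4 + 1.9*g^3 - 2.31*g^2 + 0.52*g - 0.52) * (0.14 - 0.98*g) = 0.931*g^5 - 1.995*g^4 + 2.5298*g^3 - 0.833*g^2 + 0.5824*g - 0.0728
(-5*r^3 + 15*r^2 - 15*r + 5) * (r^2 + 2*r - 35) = -5*r^5 + 5*r^4 + 190*r^3 - 550*r^2 + 535*r - 175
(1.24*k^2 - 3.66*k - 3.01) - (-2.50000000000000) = 1.24*k^2 - 3.66*k - 0.51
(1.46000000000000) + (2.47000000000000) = 3.93000000000000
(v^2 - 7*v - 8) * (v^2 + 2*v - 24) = v^4 - 5*v^3 - 46*v^2 + 152*v + 192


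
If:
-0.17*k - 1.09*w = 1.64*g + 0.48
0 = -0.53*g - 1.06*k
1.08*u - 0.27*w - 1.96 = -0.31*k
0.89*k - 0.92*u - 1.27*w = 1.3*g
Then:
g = 3.84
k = -1.92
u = 0.89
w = -5.92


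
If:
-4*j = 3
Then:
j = -3/4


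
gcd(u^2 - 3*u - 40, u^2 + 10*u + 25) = u + 5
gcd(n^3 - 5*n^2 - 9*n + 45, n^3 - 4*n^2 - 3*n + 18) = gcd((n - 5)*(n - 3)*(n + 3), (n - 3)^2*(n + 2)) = n - 3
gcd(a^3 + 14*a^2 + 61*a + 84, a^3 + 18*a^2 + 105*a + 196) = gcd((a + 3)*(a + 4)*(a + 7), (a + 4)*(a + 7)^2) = a^2 + 11*a + 28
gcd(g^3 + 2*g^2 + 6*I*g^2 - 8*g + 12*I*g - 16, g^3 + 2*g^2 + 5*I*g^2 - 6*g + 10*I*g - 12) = g^2 + g*(2 + 2*I) + 4*I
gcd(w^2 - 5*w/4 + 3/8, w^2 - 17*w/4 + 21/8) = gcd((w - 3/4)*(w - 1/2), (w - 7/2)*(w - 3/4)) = w - 3/4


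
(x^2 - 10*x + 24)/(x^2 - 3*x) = (x^2 - 10*x + 24)/(x*(x - 3))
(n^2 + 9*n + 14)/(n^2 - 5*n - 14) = (n + 7)/(n - 7)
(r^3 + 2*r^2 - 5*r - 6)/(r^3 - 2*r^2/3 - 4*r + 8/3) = 3*(r^2 + 4*r + 3)/(3*r^2 + 4*r - 4)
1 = 1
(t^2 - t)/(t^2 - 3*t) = (t - 1)/(t - 3)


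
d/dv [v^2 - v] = 2*v - 1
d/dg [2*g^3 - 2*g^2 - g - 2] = 6*g^2 - 4*g - 1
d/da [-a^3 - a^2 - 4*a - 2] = -3*a^2 - 2*a - 4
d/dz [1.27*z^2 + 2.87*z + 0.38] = 2.54*z + 2.87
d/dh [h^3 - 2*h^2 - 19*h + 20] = 3*h^2 - 4*h - 19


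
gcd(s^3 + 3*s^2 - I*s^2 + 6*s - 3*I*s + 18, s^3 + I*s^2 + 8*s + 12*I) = s^2 - I*s + 6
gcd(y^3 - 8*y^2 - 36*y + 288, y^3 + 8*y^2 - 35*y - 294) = y - 6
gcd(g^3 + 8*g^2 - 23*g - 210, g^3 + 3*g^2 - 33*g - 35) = g^2 + 2*g - 35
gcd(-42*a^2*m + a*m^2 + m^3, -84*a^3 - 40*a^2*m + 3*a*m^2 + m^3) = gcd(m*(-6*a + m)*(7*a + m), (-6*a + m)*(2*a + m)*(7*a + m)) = 42*a^2 - a*m - m^2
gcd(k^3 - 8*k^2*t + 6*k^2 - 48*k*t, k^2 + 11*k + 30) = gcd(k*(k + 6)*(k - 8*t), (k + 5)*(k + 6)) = k + 6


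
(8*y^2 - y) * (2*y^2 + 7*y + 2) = 16*y^4 + 54*y^3 + 9*y^2 - 2*y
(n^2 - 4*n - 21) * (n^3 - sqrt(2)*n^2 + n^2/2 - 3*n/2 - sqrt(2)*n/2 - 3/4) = n^5 - 7*n^4/2 - sqrt(2)*n^4 - 49*n^3/2 + 7*sqrt(2)*n^3/2 - 21*n^2/4 + 23*sqrt(2)*n^2 + 21*sqrt(2)*n/2 + 69*n/2 + 63/4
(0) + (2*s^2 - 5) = 2*s^2 - 5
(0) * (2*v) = 0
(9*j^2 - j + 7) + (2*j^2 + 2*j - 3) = 11*j^2 + j + 4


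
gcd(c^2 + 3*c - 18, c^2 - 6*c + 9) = c - 3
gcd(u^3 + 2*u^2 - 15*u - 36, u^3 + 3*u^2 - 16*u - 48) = u^2 - u - 12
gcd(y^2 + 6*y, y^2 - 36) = y + 6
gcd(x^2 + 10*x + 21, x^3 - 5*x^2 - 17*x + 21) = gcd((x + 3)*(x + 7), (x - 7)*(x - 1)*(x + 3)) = x + 3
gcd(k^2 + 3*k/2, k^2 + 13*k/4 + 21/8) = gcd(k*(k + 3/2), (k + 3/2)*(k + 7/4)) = k + 3/2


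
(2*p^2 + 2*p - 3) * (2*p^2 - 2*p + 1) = 4*p^4 - 8*p^2 + 8*p - 3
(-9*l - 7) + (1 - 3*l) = -12*l - 6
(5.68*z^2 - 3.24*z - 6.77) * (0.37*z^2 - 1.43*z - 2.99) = 2.1016*z^4 - 9.3212*z^3 - 14.8549*z^2 + 19.3687*z + 20.2423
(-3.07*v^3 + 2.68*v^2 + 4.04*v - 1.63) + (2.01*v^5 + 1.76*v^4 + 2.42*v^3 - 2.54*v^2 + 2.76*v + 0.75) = 2.01*v^5 + 1.76*v^4 - 0.65*v^3 + 0.14*v^2 + 6.8*v - 0.88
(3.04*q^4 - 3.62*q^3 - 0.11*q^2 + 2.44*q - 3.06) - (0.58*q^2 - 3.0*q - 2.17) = 3.04*q^4 - 3.62*q^3 - 0.69*q^2 + 5.44*q - 0.89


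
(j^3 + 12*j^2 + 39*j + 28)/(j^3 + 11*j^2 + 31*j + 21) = (j + 4)/(j + 3)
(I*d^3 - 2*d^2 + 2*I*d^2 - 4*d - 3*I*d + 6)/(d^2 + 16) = (I*d^3 + 2*d^2*(-1 + I) - d*(4 + 3*I) + 6)/(d^2 + 16)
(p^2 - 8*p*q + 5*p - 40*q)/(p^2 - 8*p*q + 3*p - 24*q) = (p + 5)/(p + 3)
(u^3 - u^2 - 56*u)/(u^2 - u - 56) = u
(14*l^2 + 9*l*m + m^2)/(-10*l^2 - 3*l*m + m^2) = (-7*l - m)/(5*l - m)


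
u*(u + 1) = u^2 + u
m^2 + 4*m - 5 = (m - 1)*(m + 5)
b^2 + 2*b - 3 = (b - 1)*(b + 3)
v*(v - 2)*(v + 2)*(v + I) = v^4 + I*v^3 - 4*v^2 - 4*I*v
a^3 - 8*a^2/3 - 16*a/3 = a*(a - 4)*(a + 4/3)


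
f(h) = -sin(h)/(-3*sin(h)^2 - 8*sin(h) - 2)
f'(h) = -(6*sin(h)*cos(h) + 8*cos(h))*sin(h)/(-3*sin(h)^2 - 8*sin(h) - 2)^2 - cos(h)/(-3*sin(h)^2 - 8*sin(h) - 2)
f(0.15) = 0.05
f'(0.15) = 0.18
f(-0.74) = 0.33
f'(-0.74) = 0.11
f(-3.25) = 0.04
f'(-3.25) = -0.23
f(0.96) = 0.08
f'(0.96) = -0.00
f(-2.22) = 0.32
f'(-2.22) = -0.01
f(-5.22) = 0.08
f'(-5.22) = -0.00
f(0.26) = 0.06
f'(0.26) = 0.10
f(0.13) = 0.04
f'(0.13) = 0.20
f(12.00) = 0.38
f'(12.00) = 0.47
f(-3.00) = -0.15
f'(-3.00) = -2.22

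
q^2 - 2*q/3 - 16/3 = (q - 8/3)*(q + 2)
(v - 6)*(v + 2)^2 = v^3 - 2*v^2 - 20*v - 24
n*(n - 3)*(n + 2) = n^3 - n^2 - 6*n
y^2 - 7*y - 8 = (y - 8)*(y + 1)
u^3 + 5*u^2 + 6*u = u*(u + 2)*(u + 3)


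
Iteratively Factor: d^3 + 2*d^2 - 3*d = (d - 1)*(d^2 + 3*d) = (d - 1)*(d + 3)*(d)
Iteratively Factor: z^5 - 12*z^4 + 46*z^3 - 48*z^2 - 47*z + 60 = (z + 1)*(z^4 - 13*z^3 + 59*z^2 - 107*z + 60) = (z - 1)*(z + 1)*(z^3 - 12*z^2 + 47*z - 60) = (z - 4)*(z - 1)*(z + 1)*(z^2 - 8*z + 15) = (z - 5)*(z - 4)*(z - 1)*(z + 1)*(z - 3)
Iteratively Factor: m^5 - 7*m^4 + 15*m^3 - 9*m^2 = (m)*(m^4 - 7*m^3 + 15*m^2 - 9*m) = m*(m - 3)*(m^3 - 4*m^2 + 3*m) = m*(m - 3)*(m - 1)*(m^2 - 3*m) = m^2*(m - 3)*(m - 1)*(m - 3)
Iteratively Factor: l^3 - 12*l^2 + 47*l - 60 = (l - 4)*(l^2 - 8*l + 15) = (l - 5)*(l - 4)*(l - 3)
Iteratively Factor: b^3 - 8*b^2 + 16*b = (b)*(b^2 - 8*b + 16) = b*(b - 4)*(b - 4)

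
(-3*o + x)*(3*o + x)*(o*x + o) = -9*o^3*x - 9*o^3 + o*x^3 + o*x^2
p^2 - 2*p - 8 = (p - 4)*(p + 2)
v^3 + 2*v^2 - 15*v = v*(v - 3)*(v + 5)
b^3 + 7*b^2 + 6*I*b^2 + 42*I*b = b*(b + 7)*(b + 6*I)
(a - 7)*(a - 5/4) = a^2 - 33*a/4 + 35/4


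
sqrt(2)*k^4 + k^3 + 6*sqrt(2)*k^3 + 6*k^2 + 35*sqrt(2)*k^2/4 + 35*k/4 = k*(k + 5/2)*(k + 7/2)*(sqrt(2)*k + 1)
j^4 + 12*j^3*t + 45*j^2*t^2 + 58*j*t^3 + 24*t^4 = (j + t)^2*(j + 4*t)*(j + 6*t)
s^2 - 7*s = s*(s - 7)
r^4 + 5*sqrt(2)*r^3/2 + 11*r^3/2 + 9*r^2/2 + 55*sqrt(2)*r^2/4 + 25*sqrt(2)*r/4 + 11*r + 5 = (r + 1/2)*(r + 5)*(r + sqrt(2)/2)*(r + 2*sqrt(2))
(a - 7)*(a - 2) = a^2 - 9*a + 14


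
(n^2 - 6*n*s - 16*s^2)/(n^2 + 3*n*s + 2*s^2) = (n - 8*s)/(n + s)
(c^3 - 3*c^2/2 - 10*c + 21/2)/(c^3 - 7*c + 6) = (c - 7/2)/(c - 2)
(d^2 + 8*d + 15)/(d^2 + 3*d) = (d + 5)/d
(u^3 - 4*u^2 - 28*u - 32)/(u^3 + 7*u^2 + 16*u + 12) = (u - 8)/(u + 3)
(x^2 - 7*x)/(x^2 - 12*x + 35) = x/(x - 5)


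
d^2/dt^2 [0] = 0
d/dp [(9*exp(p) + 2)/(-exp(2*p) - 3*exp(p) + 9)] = (9*exp(2*p) + 4*exp(p) + 87)*exp(p)/(exp(4*p) + 6*exp(3*p) - 9*exp(2*p) - 54*exp(p) + 81)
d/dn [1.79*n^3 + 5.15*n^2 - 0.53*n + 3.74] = 5.37*n^2 + 10.3*n - 0.53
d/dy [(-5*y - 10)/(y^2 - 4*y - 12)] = 5/(y^2 - 12*y + 36)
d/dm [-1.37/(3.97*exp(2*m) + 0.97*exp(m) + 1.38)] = (10.8778*exp(m) + 1.3289)*exp(m)/(3.97*exp(2*m) + 0.97*exp(m) + 1.38)^2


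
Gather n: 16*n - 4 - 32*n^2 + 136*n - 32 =-32*n^2 + 152*n - 36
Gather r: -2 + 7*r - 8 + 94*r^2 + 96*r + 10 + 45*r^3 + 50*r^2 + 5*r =45*r^3 + 144*r^2 + 108*r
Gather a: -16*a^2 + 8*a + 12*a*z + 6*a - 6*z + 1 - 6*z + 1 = -16*a^2 + a*(12*z + 14) - 12*z + 2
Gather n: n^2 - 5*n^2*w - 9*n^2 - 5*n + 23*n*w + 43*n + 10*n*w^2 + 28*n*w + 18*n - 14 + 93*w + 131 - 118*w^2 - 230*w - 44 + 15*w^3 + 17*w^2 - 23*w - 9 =n^2*(-5*w - 8) + n*(10*w^2 + 51*w + 56) + 15*w^3 - 101*w^2 - 160*w + 64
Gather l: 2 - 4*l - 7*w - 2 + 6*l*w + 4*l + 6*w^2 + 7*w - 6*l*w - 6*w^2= 0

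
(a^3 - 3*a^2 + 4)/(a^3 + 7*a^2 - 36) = (a^2 - a - 2)/(a^2 + 9*a + 18)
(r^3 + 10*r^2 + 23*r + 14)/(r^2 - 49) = (r^2 + 3*r + 2)/(r - 7)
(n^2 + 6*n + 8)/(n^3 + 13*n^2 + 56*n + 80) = (n + 2)/(n^2 + 9*n + 20)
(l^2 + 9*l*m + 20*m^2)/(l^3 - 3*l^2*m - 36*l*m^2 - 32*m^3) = (l + 5*m)/(l^2 - 7*l*m - 8*m^2)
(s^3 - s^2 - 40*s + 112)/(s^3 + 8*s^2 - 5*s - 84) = (s^2 - 8*s + 16)/(s^2 + s - 12)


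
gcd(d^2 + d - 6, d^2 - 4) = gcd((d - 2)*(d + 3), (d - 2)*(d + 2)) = d - 2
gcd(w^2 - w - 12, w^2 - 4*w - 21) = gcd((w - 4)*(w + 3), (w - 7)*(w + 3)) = w + 3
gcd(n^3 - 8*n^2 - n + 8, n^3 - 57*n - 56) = n^2 - 7*n - 8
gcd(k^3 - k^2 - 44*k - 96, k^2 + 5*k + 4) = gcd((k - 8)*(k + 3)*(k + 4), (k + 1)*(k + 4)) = k + 4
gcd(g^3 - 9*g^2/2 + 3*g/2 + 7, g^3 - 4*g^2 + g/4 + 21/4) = g^2 - 5*g/2 - 7/2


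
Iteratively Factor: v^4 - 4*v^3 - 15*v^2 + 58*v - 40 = (v - 5)*(v^3 + v^2 - 10*v + 8) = (v - 5)*(v - 2)*(v^2 + 3*v - 4) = (v - 5)*(v - 2)*(v + 4)*(v - 1)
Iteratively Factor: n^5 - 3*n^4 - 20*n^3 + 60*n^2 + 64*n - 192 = (n - 3)*(n^4 - 20*n^2 + 64) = (n - 3)*(n + 4)*(n^3 - 4*n^2 - 4*n + 16) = (n - 3)*(n - 2)*(n + 4)*(n^2 - 2*n - 8) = (n - 4)*(n - 3)*(n - 2)*(n + 4)*(n + 2)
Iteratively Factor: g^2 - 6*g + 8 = (g - 2)*(g - 4)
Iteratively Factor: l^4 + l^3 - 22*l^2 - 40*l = (l + 2)*(l^3 - l^2 - 20*l) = (l + 2)*(l + 4)*(l^2 - 5*l) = (l - 5)*(l + 2)*(l + 4)*(l)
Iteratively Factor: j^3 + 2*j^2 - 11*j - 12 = (j - 3)*(j^2 + 5*j + 4) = (j - 3)*(j + 4)*(j + 1)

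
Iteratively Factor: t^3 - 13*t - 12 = (t - 4)*(t^2 + 4*t + 3) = (t - 4)*(t + 1)*(t + 3)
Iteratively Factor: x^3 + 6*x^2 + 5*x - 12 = (x + 3)*(x^2 + 3*x - 4) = (x + 3)*(x + 4)*(x - 1)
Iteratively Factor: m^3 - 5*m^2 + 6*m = (m)*(m^2 - 5*m + 6) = m*(m - 2)*(m - 3)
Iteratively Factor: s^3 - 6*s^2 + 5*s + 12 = (s + 1)*(s^2 - 7*s + 12) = (s - 4)*(s + 1)*(s - 3)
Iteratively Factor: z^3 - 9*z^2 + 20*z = (z - 4)*(z^2 - 5*z) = z*(z - 4)*(z - 5)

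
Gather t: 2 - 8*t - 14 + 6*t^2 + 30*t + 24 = 6*t^2 + 22*t + 12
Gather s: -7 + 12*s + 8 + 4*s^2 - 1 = 4*s^2 + 12*s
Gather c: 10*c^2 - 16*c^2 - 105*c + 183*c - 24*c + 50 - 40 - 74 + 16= -6*c^2 + 54*c - 48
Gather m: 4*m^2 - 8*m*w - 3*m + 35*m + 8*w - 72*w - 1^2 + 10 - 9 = 4*m^2 + m*(32 - 8*w) - 64*w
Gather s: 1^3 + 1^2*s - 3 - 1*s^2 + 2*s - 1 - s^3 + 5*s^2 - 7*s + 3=-s^3 + 4*s^2 - 4*s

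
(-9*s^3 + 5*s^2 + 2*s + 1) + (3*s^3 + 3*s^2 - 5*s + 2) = -6*s^3 + 8*s^2 - 3*s + 3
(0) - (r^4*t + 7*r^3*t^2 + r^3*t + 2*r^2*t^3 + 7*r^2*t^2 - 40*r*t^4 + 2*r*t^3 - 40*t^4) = -r^4*t - 7*r^3*t^2 - r^3*t - 2*r^2*t^3 - 7*r^2*t^2 + 40*r*t^4 - 2*r*t^3 + 40*t^4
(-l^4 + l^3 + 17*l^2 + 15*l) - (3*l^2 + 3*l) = -l^4 + l^3 + 14*l^2 + 12*l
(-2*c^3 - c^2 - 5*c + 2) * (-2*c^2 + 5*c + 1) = 4*c^5 - 8*c^4 + 3*c^3 - 30*c^2 + 5*c + 2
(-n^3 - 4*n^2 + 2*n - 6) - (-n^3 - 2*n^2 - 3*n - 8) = -2*n^2 + 5*n + 2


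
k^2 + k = k*(k + 1)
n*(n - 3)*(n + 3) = n^3 - 9*n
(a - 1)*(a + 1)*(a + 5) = a^3 + 5*a^2 - a - 5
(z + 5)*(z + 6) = z^2 + 11*z + 30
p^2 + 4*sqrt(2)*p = p*(p + 4*sqrt(2))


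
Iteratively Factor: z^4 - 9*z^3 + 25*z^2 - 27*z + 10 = (z - 1)*(z^3 - 8*z^2 + 17*z - 10) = (z - 2)*(z - 1)*(z^2 - 6*z + 5) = (z - 5)*(z - 2)*(z - 1)*(z - 1)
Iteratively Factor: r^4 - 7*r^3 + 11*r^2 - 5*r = (r - 5)*(r^3 - 2*r^2 + r) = (r - 5)*(r - 1)*(r^2 - r) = r*(r - 5)*(r - 1)*(r - 1)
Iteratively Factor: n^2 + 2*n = (n)*(n + 2)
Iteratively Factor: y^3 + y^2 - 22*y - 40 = (y - 5)*(y^2 + 6*y + 8) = (y - 5)*(y + 4)*(y + 2)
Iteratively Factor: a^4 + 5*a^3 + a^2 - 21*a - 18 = (a - 2)*(a^3 + 7*a^2 + 15*a + 9) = (a - 2)*(a + 3)*(a^2 + 4*a + 3) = (a - 2)*(a + 1)*(a + 3)*(a + 3)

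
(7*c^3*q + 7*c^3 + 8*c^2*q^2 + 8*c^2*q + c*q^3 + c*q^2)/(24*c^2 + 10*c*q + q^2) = c*(7*c^2*q + 7*c^2 + 8*c*q^2 + 8*c*q + q^3 + q^2)/(24*c^2 + 10*c*q + q^2)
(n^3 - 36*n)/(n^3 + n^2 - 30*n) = (n - 6)/(n - 5)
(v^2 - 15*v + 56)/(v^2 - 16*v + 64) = (v - 7)/(v - 8)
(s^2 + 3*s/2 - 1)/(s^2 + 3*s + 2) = (s - 1/2)/(s + 1)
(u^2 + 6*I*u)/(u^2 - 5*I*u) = (u + 6*I)/(u - 5*I)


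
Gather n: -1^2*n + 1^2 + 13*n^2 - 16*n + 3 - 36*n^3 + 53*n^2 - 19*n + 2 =-36*n^3 + 66*n^2 - 36*n + 6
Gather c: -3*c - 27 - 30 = -3*c - 57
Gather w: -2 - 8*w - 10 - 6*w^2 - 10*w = -6*w^2 - 18*w - 12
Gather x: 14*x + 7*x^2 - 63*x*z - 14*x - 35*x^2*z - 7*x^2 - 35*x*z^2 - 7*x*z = -35*x^2*z + x*(-35*z^2 - 70*z)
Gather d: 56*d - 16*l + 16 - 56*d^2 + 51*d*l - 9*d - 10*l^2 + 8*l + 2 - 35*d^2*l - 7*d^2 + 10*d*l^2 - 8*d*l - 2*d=d^2*(-35*l - 63) + d*(10*l^2 + 43*l + 45) - 10*l^2 - 8*l + 18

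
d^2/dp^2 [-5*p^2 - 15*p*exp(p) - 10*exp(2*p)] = -15*p*exp(p) - 40*exp(2*p) - 30*exp(p) - 10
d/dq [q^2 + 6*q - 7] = 2*q + 6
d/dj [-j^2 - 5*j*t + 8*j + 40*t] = -2*j - 5*t + 8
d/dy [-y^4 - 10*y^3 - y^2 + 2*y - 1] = -4*y^3 - 30*y^2 - 2*y + 2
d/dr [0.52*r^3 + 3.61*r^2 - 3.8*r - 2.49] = 1.56*r^2 + 7.22*r - 3.8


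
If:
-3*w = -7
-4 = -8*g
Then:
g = 1/2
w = 7/3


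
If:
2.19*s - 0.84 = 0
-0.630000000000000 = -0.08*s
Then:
No Solution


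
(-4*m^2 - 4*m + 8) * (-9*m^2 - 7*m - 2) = 36*m^4 + 64*m^3 - 36*m^2 - 48*m - 16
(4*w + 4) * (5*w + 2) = 20*w^2 + 28*w + 8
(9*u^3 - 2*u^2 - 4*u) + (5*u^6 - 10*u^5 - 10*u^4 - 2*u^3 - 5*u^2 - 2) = 5*u^6 - 10*u^5 - 10*u^4 + 7*u^3 - 7*u^2 - 4*u - 2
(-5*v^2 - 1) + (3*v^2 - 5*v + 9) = -2*v^2 - 5*v + 8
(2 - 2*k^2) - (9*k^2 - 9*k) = -11*k^2 + 9*k + 2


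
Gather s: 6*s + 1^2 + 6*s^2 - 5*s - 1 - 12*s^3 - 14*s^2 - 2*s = -12*s^3 - 8*s^2 - s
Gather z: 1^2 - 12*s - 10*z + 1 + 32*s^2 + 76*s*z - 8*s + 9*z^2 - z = 32*s^2 - 20*s + 9*z^2 + z*(76*s - 11) + 2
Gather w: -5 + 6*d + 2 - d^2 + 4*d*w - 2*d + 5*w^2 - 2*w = -d^2 + 4*d + 5*w^2 + w*(4*d - 2) - 3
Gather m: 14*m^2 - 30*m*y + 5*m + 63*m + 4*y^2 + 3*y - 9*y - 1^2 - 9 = 14*m^2 + m*(68 - 30*y) + 4*y^2 - 6*y - 10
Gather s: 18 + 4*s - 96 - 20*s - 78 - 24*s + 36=-40*s - 120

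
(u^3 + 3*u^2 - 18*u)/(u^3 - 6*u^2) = (u^2 + 3*u - 18)/(u*(u - 6))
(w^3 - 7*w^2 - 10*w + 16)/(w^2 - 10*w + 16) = (w^2 + w - 2)/(w - 2)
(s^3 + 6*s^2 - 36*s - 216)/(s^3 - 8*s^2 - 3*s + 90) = (s^2 + 12*s + 36)/(s^2 - 2*s - 15)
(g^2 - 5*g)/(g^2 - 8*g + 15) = g/(g - 3)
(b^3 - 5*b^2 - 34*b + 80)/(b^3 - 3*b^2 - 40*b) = (b - 2)/b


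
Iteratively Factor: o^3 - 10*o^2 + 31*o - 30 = (o - 3)*(o^2 - 7*o + 10) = (o - 5)*(o - 3)*(o - 2)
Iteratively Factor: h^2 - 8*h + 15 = (h - 3)*(h - 5)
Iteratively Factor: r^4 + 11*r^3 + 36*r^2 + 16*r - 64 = (r + 4)*(r^3 + 7*r^2 + 8*r - 16) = (r + 4)^2*(r^2 + 3*r - 4) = (r - 1)*(r + 4)^2*(r + 4)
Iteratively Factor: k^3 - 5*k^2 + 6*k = (k)*(k^2 - 5*k + 6) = k*(k - 2)*(k - 3)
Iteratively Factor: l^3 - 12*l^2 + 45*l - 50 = (l - 5)*(l^2 - 7*l + 10) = (l - 5)^2*(l - 2)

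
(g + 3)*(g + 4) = g^2 + 7*g + 12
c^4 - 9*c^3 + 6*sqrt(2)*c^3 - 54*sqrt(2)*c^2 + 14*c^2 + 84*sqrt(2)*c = c*(c - 7)*(c - 2)*(c + 6*sqrt(2))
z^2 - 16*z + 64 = (z - 8)^2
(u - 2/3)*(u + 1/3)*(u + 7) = u^3 + 20*u^2/3 - 23*u/9 - 14/9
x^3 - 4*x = x*(x - 2)*(x + 2)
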